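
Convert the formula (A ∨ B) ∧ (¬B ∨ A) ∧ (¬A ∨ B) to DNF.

A ∧ B

(A ∨ B) ∧ (¬B ∨ A) ∧ (¬A ∨ B)
≡ (A ∧ ¬B ∧ ¬A) ∨ (A ∧ ¬B ∧ B) ∨ (A ∧ A ∧ ¬A) ∨ (A ∧ A ∧ B) ∨ (B ∧ ¬B ∧ ¬A) ∨ (B ∧ ¬B ∧ B) ∨ (B ∧ A ∧ ¬A) ∨ (B ∧ A ∧ B)   [distribute ∧ over ∨]
≡ A ∧ B   [simplify]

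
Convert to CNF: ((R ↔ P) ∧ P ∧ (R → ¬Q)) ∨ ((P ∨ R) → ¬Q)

(¬P ∨ R ∨ ¬Q) ∧ (¬R ∨ ¬Q)

((R ↔ P) ∧ P ∧ (R → ¬Q)) ∨ ((P ∨ R) → ¬Q)
⇔ ((R → P) ∧ (P → R) ∧ P ∧ (R → ¬Q)) ∨ ((P ∨ R) → ¬Q)   (eliminate ↔)
⇔ ((¬R ∨ P) ∧ (P → R) ∧ P ∧ (R → ¬Q)) ∨ ((P ∨ R) → ¬Q)   (eliminate →)
⇔ ((¬R ∨ P) ∧ (¬P ∨ R) ∧ P ∧ (R → ¬Q)) ∨ ((P ∨ R) → ¬Q)   (eliminate →)
⇔ ((¬R ∨ P) ∧ (¬P ∨ R) ∧ P ∧ (¬R ∨ ¬Q)) ∨ ((P ∨ R) → ¬Q)   (eliminate →)
⇔ ((¬R ∨ P) ∧ (¬P ∨ R) ∧ P ∧ (¬R ∨ ¬Q)) ∨ ¬(P ∨ R) ∨ ¬Q   (eliminate →)
⇔ ((¬R ∨ P) ∧ (¬P ∨ R) ∧ P ∧ (¬R ∨ ¬Q)) ∨ (¬P ∧ ¬R) ∨ ¬Q   (De Morgan)
⇔ (¬R ∨ P ∨ ¬P ∨ ¬Q) ∧ (¬R ∨ P ∨ ¬R ∨ ¬Q) ∧ (¬P ∨ R ∨ ¬P ∨ ¬Q) ∧ (¬P ∨ R ∨ ¬R ∨ ¬Q) ∧ (P ∨ ¬P ∨ ¬Q) ∧ (P ∨ ¬R ∨ ¬Q) ∧ (¬R ∨ ¬Q ∨ ¬P ∨ ¬Q) ∧ (¬R ∨ ¬Q ∨ ¬R ∨ ¬Q)   (distribute ∨ over ∧)
⇔ (¬P ∨ R ∨ ¬Q) ∧ (¬R ∨ ¬Q)   (simplify)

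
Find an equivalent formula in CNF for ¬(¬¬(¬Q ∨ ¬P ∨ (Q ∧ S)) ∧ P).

¬(¬¬(¬Q ∨ ¬P ∨ (Q ∧ S)) ∧ P)
≡ ¬¬¬(¬Q ∨ ¬P ∨ (Q ∧ S)) ∨ ¬P   — De Morgan
≡ ¬(¬Q ∨ ¬P ∨ (Q ∧ S)) ∨ ¬P   — double negation
≡ (¬¬Q ∧ ¬¬P ∧ ¬(Q ∧ S)) ∨ ¬P   — De Morgan
≡ (Q ∧ ¬¬P ∧ ¬(Q ∧ S)) ∨ ¬P   — double negation
≡ (Q ∧ P ∧ ¬(Q ∧ S)) ∨ ¬P   — double negation
≡ (Q ∧ P ∧ (¬Q ∨ ¬S)) ∨ ¬P   — De Morgan
≡ (Q ∨ ¬P) ∧ (P ∨ ¬P) ∧ (¬Q ∨ ¬S ∨ ¬P)   — distribute ∨ over ∧
≡ (Q ∨ ¬P) ∧ (¬Q ∨ ¬S ∨ ¬P)   — simplify

(Q ∨ ¬P) ∧ (¬Q ∨ ¬S ∨ ¬P)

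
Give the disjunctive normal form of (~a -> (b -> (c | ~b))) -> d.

(~a -> (b -> (c | ~b))) -> d
≡ ~(~a -> (b -> (c | ~b))) | d
≡ ~(~~a | (b -> (c | ~b))) | d
≡ ~(~~a | ~b | c | ~b) | d
≡ (~~~a & ~~b & ~c & ~~b) | d
≡ (~a & ~~b & ~c & ~~b) | d
≡ (~a & b & ~c & ~~b) | d
≡ (~a & b & ~c & b) | d
≡ (~a & b & ~c) | d

(~a & b & ~c) | d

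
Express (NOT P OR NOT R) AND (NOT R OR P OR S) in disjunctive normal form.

(NOT P AND S) OR NOT R

(NOT P OR NOT R) AND (NOT R OR P OR S)
≡ (NOT P AND NOT R) OR (NOT P AND P) OR (NOT P AND S) OR (NOT R AND NOT R) OR (NOT R AND P) OR (NOT R AND S)   (distribute AND over OR)
≡ (NOT P AND S) OR NOT R   (simplify)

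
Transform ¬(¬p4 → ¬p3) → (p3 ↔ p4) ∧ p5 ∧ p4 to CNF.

¬(¬p4 → ¬p3) → (p3 ↔ p4) ∧ p5 ∧ p4
= ¬¬(¬p4 → ¬p3) ∨ (p3 ↔ p4) ∧ p5 ∧ p4
= ¬¬(¬¬p4 ∨ ¬p3) ∨ (p3 ↔ p4) ∧ p5 ∧ p4
= ¬¬(¬¬p4 ∨ ¬p3) ∨ (p3 → p4) ∧ (p4 → p3) ∧ p5 ∧ p4
= ¬¬(¬¬p4 ∨ ¬p3) ∨ (¬p3 ∨ p4) ∧ (p4 → p3) ∧ p5 ∧ p4
= ¬¬(¬¬p4 ∨ ¬p3) ∨ (¬p3 ∨ p4) ∧ (¬p4 ∨ p3) ∧ p5 ∧ p4
= ¬¬p4 ∨ ¬p3 ∨ (¬p3 ∨ p4) ∧ (¬p4 ∨ p3) ∧ p5 ∧ p4
= p4 ∨ ¬p3 ∨ (¬p3 ∨ p4) ∧ (¬p4 ∨ p3) ∧ p5 ∧ p4
= (p4 ∨ ¬p3 ∨ ¬p3 ∨ p4) ∧ (p4 ∨ ¬p3 ∨ ¬p4 ∨ p3) ∧ (p4 ∨ ¬p3 ∨ p5) ∧ (p4 ∨ ¬p3 ∨ p4)
= p4 ∨ ¬p3

p4 ∨ ¬p3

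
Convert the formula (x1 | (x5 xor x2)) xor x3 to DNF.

(x1 & ~x3) | (x5 & ~x2 & ~x3) | (~x5 & x2 & ~x3) | (~x1 & ~x5 & ~x2 & x3) | (~x1 & x2 & x5 & x3)

(x1 | (x5 xor x2)) xor x3
≡ ((x1 | (x5 xor x2)) & ~x3) | (~(x1 | (x5 xor x2)) & x3)   [expand xor]
≡ ((x1 | (x5 & ~x2) | (~x5 & x2)) & ~x3) | (~(x1 | (x5 xor x2)) & x3)   [expand xor]
≡ ((x1 | (x5 & ~x2) | (~x5 & x2)) & ~x3) | (~(x1 | (x5 & ~x2) | (~x5 & x2)) & x3)   [expand xor]
≡ ((x1 | (x5 & ~x2) | (~x5 & x2)) & ~x3) | (~x1 & ~(x5 & ~x2) & ~(~x5 & x2) & x3)   [De Morgan]
≡ ((x1 | (x5 & ~x2) | (~x5 & x2)) & ~x3) | (~x1 & (~x5 | ~~x2) & ~(~x5 & x2) & x3)   [De Morgan]
≡ ((x1 | (x5 & ~x2) | (~x5 & x2)) & ~x3) | (~x1 & (~x5 | x2) & ~(~x5 & x2) & x3)   [double negation]
≡ ((x1 | (x5 & ~x2) | (~x5 & x2)) & ~x3) | (~x1 & (~x5 | x2) & (~~x5 | ~x2) & x3)   [De Morgan]
≡ ((x1 | (x5 & ~x2) | (~x5 & x2)) & ~x3) | (~x1 & (~x5 | x2) & (x5 | ~x2) & x3)   [double negation]
≡ (x1 & ~x3) | (x5 & ~x2 & ~x3) | (~x5 & x2 & ~x3) | (~x1 & ~x5 & x5 & x3) | (~x1 & ~x5 & ~x2 & x3) | (~x1 & x2 & x5 & x3) | (~x1 & x2 & ~x2 & x3)   [distribute & over |]
≡ (x1 & ~x3) | (x5 & ~x2 & ~x3) | (~x5 & x2 & ~x3) | (~x1 & ~x5 & ~x2 & x3) | (~x1 & x2 & x5 & x3)   [simplify]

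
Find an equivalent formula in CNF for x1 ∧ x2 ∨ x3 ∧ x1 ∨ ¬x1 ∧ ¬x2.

x1 ∧ x2 ∨ x3 ∧ x1 ∨ ¬x1 ∧ ¬x2
≡ (x1 ∨ x3 ∨ ¬x1) ∧ (x1 ∨ x3 ∨ ¬x2) ∧ (x1 ∨ x1 ∨ ¬x1) ∧ (x1 ∨ x1 ∨ ¬x2) ∧ (x2 ∨ x3 ∨ ¬x1) ∧ (x2 ∨ x3 ∨ ¬x2) ∧ (x2 ∨ x1 ∨ ¬x1) ∧ (x2 ∨ x1 ∨ ¬x2)   — distribute ∨ over ∧
≡ (x1 ∨ ¬x2) ∧ (x2 ∨ x3 ∨ ¬x1)   — simplify

(x1 ∨ ¬x2) ∧ (x2 ∨ x3 ∨ ¬x1)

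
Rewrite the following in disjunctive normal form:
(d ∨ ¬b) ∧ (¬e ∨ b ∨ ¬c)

d ∧ ¬e ∨ d ∧ b ∨ d ∧ ¬c ∨ ¬b ∧ ¬e ∨ ¬b ∧ ¬c

(d ∨ ¬b) ∧ (¬e ∨ b ∨ ¬c)
≡ d ∧ ¬e ∨ d ∧ b ∨ d ∧ ¬c ∨ ¬b ∧ ¬e ∨ ¬b ∧ b ∨ ¬b ∧ ¬c   (distribute ∧ over ∨)
≡ d ∧ ¬e ∨ d ∧ b ∨ d ∧ ¬c ∨ ¬b ∧ ¬e ∨ ¬b ∧ ¬c   (simplify)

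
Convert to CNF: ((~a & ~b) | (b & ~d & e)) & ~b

((~a & ~b) | (b & ~d & e)) & ~b
≡ (~a | b) & (~a | ~d) & (~a | e) & (~b | b) & (~b | ~d) & (~b | e) & ~b   (distribute | over &)
≡ (~a | b) & (~a | ~d) & (~a | e) & ~b   (simplify)

(~a | b) & (~a | ~d) & (~a | e) & ~b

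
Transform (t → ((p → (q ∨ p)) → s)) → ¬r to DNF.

(t ∧ ¬p ∧ ¬s) ∨ (t ∧ q ∧ ¬s) ∨ (t ∧ p ∧ ¬s) ∨ ¬r

(t → ((p → (q ∨ p)) → s)) → ¬r
≡ ¬(t → ((p → (q ∨ p)) → s)) ∨ ¬r   [eliminate →]
≡ ¬(¬t ∨ ((p → (q ∨ p)) → s)) ∨ ¬r   [eliminate →]
≡ ¬(¬t ∨ ¬(p → (q ∨ p)) ∨ s) ∨ ¬r   [eliminate →]
≡ ¬(¬t ∨ ¬(¬p ∨ q ∨ p) ∨ s) ∨ ¬r   [eliminate →]
≡ (¬¬t ∧ ¬¬(¬p ∨ q ∨ p) ∧ ¬s) ∨ ¬r   [De Morgan]
≡ (t ∧ ¬¬(¬p ∨ q ∨ p) ∧ ¬s) ∨ ¬r   [double negation]
≡ (t ∧ (¬p ∨ q ∨ p) ∧ ¬s) ∨ ¬r   [double negation]
≡ (t ∧ ¬p ∧ ¬s) ∨ (t ∧ q ∧ ¬s) ∨ (t ∧ p ∧ ¬s) ∨ ¬r   [distribute ∧ over ∨]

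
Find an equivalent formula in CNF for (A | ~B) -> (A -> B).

(A | ~B) -> (A -> B)
⇔ ~(A | ~B) | (A -> B)
⇔ ~(A | ~B) | ~A | B
⇔ (~A & ~~B) | ~A | B
⇔ (~A & B) | ~A | B
⇔ (~A | ~A | B) & (B | ~A | B)
⇔ ~A | B

~A | B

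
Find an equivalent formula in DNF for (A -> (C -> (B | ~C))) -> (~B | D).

(A -> (C -> (B | ~C))) -> (~B | D)
= ~(A -> (C -> (B | ~C))) | ~B | D   [eliminate ->]
= ~(~A | (C -> (B | ~C))) | ~B | D   [eliminate ->]
= ~(~A | ~C | B | ~C) | ~B | D   [eliminate ->]
= (~~A & ~~C & ~B & ~~C) | ~B | D   [De Morgan]
= (A & ~~C & ~B & ~~C) | ~B | D   [double negation]
= (A & C & ~B & ~~C) | ~B | D   [double negation]
= (A & C & ~B & C) | ~B | D   [double negation]
= ~B | D   [simplify]

~B | D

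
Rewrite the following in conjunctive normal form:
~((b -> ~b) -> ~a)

~b & a

~((b -> ~b) -> ~a)
⇔ ~(~(b -> ~b) | ~a)   [eliminate ->]
⇔ ~(~(~b | ~b) | ~a)   [eliminate ->]
⇔ ~~(~b | ~b) & ~~a   [De Morgan]
⇔ (~b | ~b) & ~~a   [double negation]
⇔ (~b | ~b) & a   [double negation]
⇔ ~b & a   [simplify]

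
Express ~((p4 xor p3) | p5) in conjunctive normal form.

(~p4 | p3) & (~p3 | p4) & ~p5

~((p4 xor p3) | p5)
≡ ~(((p4 | p3) & ~(p4 & p3)) | p5)   [expand xor]
≡ ~((p4 | p3) & ~(p4 & p3)) & ~p5   [De Morgan]
≡ (~(p4 | p3) | ~~(p4 & p3)) & ~p5   [De Morgan]
≡ ((~p4 & ~p3) | ~~(p4 & p3)) & ~p5   [De Morgan]
≡ ((~p4 & ~p3) | (p4 & p3)) & ~p5   [double negation]
≡ (~p4 | p4) & (~p4 | p3) & (~p3 | p4) & (~p3 | p3) & ~p5   [distribute | over &]
≡ (~p4 | p3) & (~p3 | p4) & ~p5   [simplify]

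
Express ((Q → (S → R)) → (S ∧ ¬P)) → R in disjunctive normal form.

(¬Q ∧ P) ∨ ¬S ∨ R

((Q → (S → R)) → (S ∧ ¬P)) → R
⇔ ¬((Q → (S → R)) → (S ∧ ¬P)) ∨ R   (eliminate →)
⇔ ¬(¬(Q → (S → R)) ∨ (S ∧ ¬P)) ∨ R   (eliminate →)
⇔ ¬(¬(¬Q ∨ (S → R)) ∨ (S ∧ ¬P)) ∨ R   (eliminate →)
⇔ ¬(¬(¬Q ∨ ¬S ∨ R) ∨ (S ∧ ¬P)) ∨ R   (eliminate →)
⇔ (¬¬(¬Q ∨ ¬S ∨ R) ∧ ¬(S ∧ ¬P)) ∨ R   (De Morgan)
⇔ ((¬Q ∨ ¬S ∨ R) ∧ ¬(S ∧ ¬P)) ∨ R   (double negation)
⇔ ((¬Q ∨ ¬S ∨ R) ∧ (¬S ∨ ¬¬P)) ∨ R   (De Morgan)
⇔ ((¬Q ∨ ¬S ∨ R) ∧ (¬S ∨ P)) ∨ R   (double negation)
⇔ (¬Q ∧ ¬S) ∨ (¬Q ∧ P) ∨ (¬S ∧ ¬S) ∨ (¬S ∧ P) ∨ (R ∧ ¬S) ∨ (R ∧ P) ∨ R   (distribute ∧ over ∨)
⇔ (¬Q ∧ P) ∨ ¬S ∨ R   (simplify)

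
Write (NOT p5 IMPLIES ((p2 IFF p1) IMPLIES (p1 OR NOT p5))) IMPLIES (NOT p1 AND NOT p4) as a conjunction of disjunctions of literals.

(NOT p5 IMPLIES ((p2 IFF p1) IMPLIES (p1 OR NOT p5))) IMPLIES (NOT p1 AND NOT p4)
≡ NOT (NOT p5 IMPLIES ((p2 IFF p1) IMPLIES (p1 OR NOT p5))) OR (NOT p1 AND NOT p4)   — eliminate IMPLIES
≡ NOT (NOT NOT p5 OR ((p2 IFF p1) IMPLIES (p1 OR NOT p5))) OR (NOT p1 AND NOT p4)   — eliminate IMPLIES
≡ NOT (NOT NOT p5 OR NOT (p2 IFF p1) OR p1 OR NOT p5) OR (NOT p1 AND NOT p4)   — eliminate IMPLIES
≡ NOT (NOT NOT p5 OR NOT ((p2 IMPLIES p1) AND (p1 IMPLIES p2)) OR p1 OR NOT p5) OR (NOT p1 AND NOT p4)   — eliminate IFF
≡ NOT (NOT NOT p5 OR NOT ((NOT p2 OR p1) AND (p1 IMPLIES p2)) OR p1 OR NOT p5) OR (NOT p1 AND NOT p4)   — eliminate IMPLIES
≡ NOT (NOT NOT p5 OR NOT ((NOT p2 OR p1) AND (NOT p1 OR p2)) OR p1 OR NOT p5) OR (NOT p1 AND NOT p4)   — eliminate IMPLIES
≡ (NOT NOT NOT p5 AND NOT NOT ((NOT p2 OR p1) AND (NOT p1 OR p2)) AND NOT p1 AND NOT NOT p5) OR (NOT p1 AND NOT p4)   — De Morgan
≡ (NOT p5 AND NOT NOT ((NOT p2 OR p1) AND (NOT p1 OR p2)) AND NOT p1 AND NOT NOT p5) OR (NOT p1 AND NOT p4)   — double negation
≡ (NOT p5 AND (NOT p2 OR p1) AND (NOT p1 OR p2) AND NOT p1 AND NOT NOT p5) OR (NOT p1 AND NOT p4)   — double negation
≡ (NOT p5 AND (NOT p2 OR p1) AND (NOT p1 OR p2) AND NOT p1 AND p5) OR (NOT p1 AND NOT p4)   — double negation
≡ (NOT p5 OR NOT p1) AND (NOT p5 OR NOT p4) AND (NOT p2 OR p1 OR NOT p1) AND (NOT p2 OR p1 OR NOT p4) AND (NOT p1 OR p2 OR NOT p1) AND (NOT p1 OR p2 OR NOT p4) AND (NOT p1 OR NOT p1) AND (NOT p1 OR NOT p4) AND (p5 OR NOT p1) AND (p5 OR NOT p4)   — distribute OR over AND
≡ (NOT p5 OR NOT p4) AND (NOT p2 OR p1 OR NOT p4) AND NOT p1 AND (p5 OR NOT p4)   — simplify

(NOT p5 OR NOT p4) AND (NOT p2 OR p1 OR NOT p4) AND NOT p1 AND (p5 OR NOT p4)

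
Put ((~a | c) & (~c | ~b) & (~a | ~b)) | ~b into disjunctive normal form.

((~a | c) & (~c | ~b) & (~a | ~b)) | ~b
= (~a & ~c & ~a) | (~a & ~c & ~b) | (~a & ~b & ~a) | (~a & ~b & ~b) | (c & ~c & ~a) | (c & ~c & ~b) | (c & ~b & ~a) | (c & ~b & ~b) | ~b   (distribute & over |)
= (~a & ~c) | ~b   (simplify)

(~a & ~c) | ~b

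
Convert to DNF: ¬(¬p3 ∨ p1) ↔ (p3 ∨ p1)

¬(¬p3 ∨ p1) ↔ (p3 ∨ p1)
≡ (¬(¬p3 ∨ p1) → (p3 ∨ p1)) ∧ ((p3 ∨ p1) → ¬(¬p3 ∨ p1))   [eliminate ↔]
≡ (¬¬(¬p3 ∨ p1) ∨ p3 ∨ p1) ∧ ((p3 ∨ p1) → ¬(¬p3 ∨ p1))   [eliminate →]
≡ (¬¬(¬p3 ∨ p1) ∨ p3 ∨ p1) ∧ (¬(p3 ∨ p1) ∨ ¬(¬p3 ∨ p1))   [eliminate →]
≡ (¬p3 ∨ p1 ∨ p3 ∨ p1) ∧ (¬(p3 ∨ p1) ∨ ¬(¬p3 ∨ p1))   [double negation]
≡ (¬p3 ∨ p1 ∨ p3 ∨ p1) ∧ ((¬p3 ∧ ¬p1) ∨ ¬(¬p3 ∨ p1))   [De Morgan]
≡ (¬p3 ∨ p1 ∨ p3 ∨ p1) ∧ ((¬p3 ∧ ¬p1) ∨ (¬¬p3 ∧ ¬p1))   [De Morgan]
≡ (¬p3 ∨ p1 ∨ p3 ∨ p1) ∧ ((¬p3 ∧ ¬p1) ∨ (p3 ∧ ¬p1))   [double negation]
≡ (¬p3 ∧ ¬p3 ∧ ¬p1) ∨ (¬p3 ∧ p3 ∧ ¬p1) ∨ (p1 ∧ ¬p3 ∧ ¬p1) ∨ (p1 ∧ p3 ∧ ¬p1) ∨ (p3 ∧ ¬p3 ∧ ¬p1) ∨ (p3 ∧ p3 ∧ ¬p1) ∨ (p1 ∧ ¬p3 ∧ ¬p1) ∨ (p1 ∧ p3 ∧ ¬p1)   [distribute ∧ over ∨]
≡ (¬p3 ∧ ¬p1) ∨ (p3 ∧ ¬p1)   [simplify]

(¬p3 ∧ ¬p1) ∨ (p3 ∧ ¬p1)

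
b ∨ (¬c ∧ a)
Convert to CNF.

b ∨ (¬c ∧ a)
≡ (b ∨ ¬c) ∧ (b ∨ a)   [distribute ∨ over ∧]

(b ∨ ¬c) ∧ (b ∨ a)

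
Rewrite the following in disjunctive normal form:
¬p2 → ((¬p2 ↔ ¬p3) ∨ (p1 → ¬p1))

p2 ∨ (¬p3 ∧ ¬p2) ∨ ¬p1

¬p2 → ((¬p2 ↔ ¬p3) ∨ (p1 → ¬p1))
≡ ¬¬p2 ∨ (¬p2 ↔ ¬p3) ∨ (p1 → ¬p1)   [eliminate →]
≡ ¬¬p2 ∨ ((¬p2 → ¬p3) ∧ (¬p3 → ¬p2)) ∨ (p1 → ¬p1)   [eliminate ↔]
≡ ¬¬p2 ∨ ((¬¬p2 ∨ ¬p3) ∧ (¬p3 → ¬p2)) ∨ (p1 → ¬p1)   [eliminate →]
≡ ¬¬p2 ∨ ((¬¬p2 ∨ ¬p3) ∧ (¬¬p3 ∨ ¬p2)) ∨ (p1 → ¬p1)   [eliminate →]
≡ ¬¬p2 ∨ ((¬¬p2 ∨ ¬p3) ∧ (¬¬p3 ∨ ¬p2)) ∨ ¬p1 ∨ ¬p1   [eliminate →]
≡ p2 ∨ ((¬¬p2 ∨ ¬p3) ∧ (¬¬p3 ∨ ¬p2)) ∨ ¬p1 ∨ ¬p1   [double negation]
≡ p2 ∨ ((p2 ∨ ¬p3) ∧ (¬¬p3 ∨ ¬p2)) ∨ ¬p1 ∨ ¬p1   [double negation]
≡ p2 ∨ ((p2 ∨ ¬p3) ∧ (p3 ∨ ¬p2)) ∨ ¬p1 ∨ ¬p1   [double negation]
≡ p2 ∨ (p2 ∧ p3) ∨ (p2 ∧ ¬p2) ∨ (¬p3 ∧ p3) ∨ (¬p3 ∧ ¬p2) ∨ ¬p1 ∨ ¬p1   [distribute ∧ over ∨]
≡ p2 ∨ (¬p3 ∧ ¬p2) ∨ ¬p1   [simplify]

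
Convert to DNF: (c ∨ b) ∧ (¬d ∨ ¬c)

(c ∨ b) ∧ (¬d ∨ ¬c)
≡ (c ∧ ¬d) ∨ (c ∧ ¬c) ∨ (b ∧ ¬d) ∨ (b ∧ ¬c)   [distribute ∧ over ∨]
≡ (c ∧ ¬d) ∨ (b ∧ ¬d) ∨ (b ∧ ¬c)   [simplify]

(c ∧ ¬d) ∨ (b ∧ ¬d) ∨ (b ∧ ¬c)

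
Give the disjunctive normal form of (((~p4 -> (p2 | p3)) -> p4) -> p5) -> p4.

(((~p4 -> (p2 | p3)) -> p4) -> p5) -> p4
≡ ~(((~p4 -> (p2 | p3)) -> p4) -> p5) | p4   (eliminate ->)
≡ ~(~((~p4 -> (p2 | p3)) -> p4) | p5) | p4   (eliminate ->)
≡ ~(~(~(~p4 -> (p2 | p3)) | p4) | p5) | p4   (eliminate ->)
≡ ~(~(~(~~p4 | p2 | p3) | p4) | p5) | p4   (eliminate ->)
≡ (~~(~(~~p4 | p2 | p3) | p4) & ~p5) | p4   (De Morgan)
≡ ((~(~~p4 | p2 | p3) | p4) & ~p5) | p4   (double negation)
≡ (((~~~p4 & ~p2 & ~p3) | p4) & ~p5) | p4   (De Morgan)
≡ (((~p4 & ~p2 & ~p3) | p4) & ~p5) | p4   (double negation)
≡ (~p4 & ~p2 & ~p3 & ~p5) | (p4 & ~p5) | p4   (distribute & over |)
≡ (~p4 & ~p2 & ~p3 & ~p5) | p4   (simplify)

(~p4 & ~p2 & ~p3 & ~p5) | p4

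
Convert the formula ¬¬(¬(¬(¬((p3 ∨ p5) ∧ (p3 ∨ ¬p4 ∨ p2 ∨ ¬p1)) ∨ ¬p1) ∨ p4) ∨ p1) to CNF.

¬¬(¬(¬(¬((p3 ∨ p5) ∧ (p3 ∨ ¬p4 ∨ p2 ∨ ¬p1)) ∨ ¬p1) ∨ p4) ∨ p1)
≡ ¬(¬(¬((p3 ∨ p5) ∧ (p3 ∨ ¬p4 ∨ p2 ∨ ¬p1)) ∨ ¬p1) ∨ p4) ∨ p1   (double negation)
≡ (¬¬(¬((p3 ∨ p5) ∧ (p3 ∨ ¬p4 ∨ p2 ∨ ¬p1)) ∨ ¬p1) ∧ ¬p4) ∨ p1   (De Morgan)
≡ ((¬((p3 ∨ p5) ∧ (p3 ∨ ¬p4 ∨ p2 ∨ ¬p1)) ∨ ¬p1) ∧ ¬p4) ∨ p1   (double negation)
≡ ((¬(p3 ∨ p5) ∨ ¬(p3 ∨ ¬p4 ∨ p2 ∨ ¬p1) ∨ ¬p1) ∧ ¬p4) ∨ p1   (De Morgan)
≡ (((¬p3 ∧ ¬p5) ∨ ¬(p3 ∨ ¬p4 ∨ p2 ∨ ¬p1) ∨ ¬p1) ∧ ¬p4) ∨ p1   (De Morgan)
≡ (((¬p3 ∧ ¬p5) ∨ (¬p3 ∧ ¬¬p4 ∧ ¬p2 ∧ ¬¬p1) ∨ ¬p1) ∧ ¬p4) ∨ p1   (De Morgan)
≡ (((¬p3 ∧ ¬p5) ∨ (¬p3 ∧ p4 ∧ ¬p2 ∧ ¬¬p1) ∨ ¬p1) ∧ ¬p4) ∨ p1   (double negation)
≡ (((¬p3 ∧ ¬p5) ∨ (¬p3 ∧ p4 ∧ ¬p2 ∧ p1) ∨ ¬p1) ∧ ¬p4) ∨ p1   (double negation)
≡ (¬p3 ∨ ¬p3 ∨ ¬p1 ∨ p1) ∧ (¬p3 ∨ p4 ∨ ¬p1 ∨ p1) ∧ (¬p3 ∨ ¬p2 ∨ ¬p1 ∨ p1) ∧ (¬p3 ∨ p1 ∨ ¬p1 ∨ p1) ∧ (¬p5 ∨ ¬p3 ∨ ¬p1 ∨ p1) ∧ (¬p5 ∨ p4 ∨ ¬p1 ∨ p1) ∧ (¬p5 ∨ ¬p2 ∨ ¬p1 ∨ p1) ∧ (¬p5 ∨ p1 ∨ ¬p1 ∨ p1) ∧ (¬p4 ∨ p1)   (distribute ∨ over ∧)
≡ ¬p4 ∨ p1   (simplify)

¬p4 ∨ p1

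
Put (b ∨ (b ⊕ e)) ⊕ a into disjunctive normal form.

(b ∨ (b ⊕ e)) ⊕ a
≡ ((b ∨ (b ⊕ e)) ∧ ¬a) ∨ (¬(b ∨ (b ⊕ e)) ∧ a)   [expand ⊕]
≡ ((b ∨ (b ∧ ¬e) ∨ (¬b ∧ e)) ∧ ¬a) ∨ (¬(b ∨ (b ⊕ e)) ∧ a)   [expand ⊕]
≡ ((b ∨ (b ∧ ¬e) ∨ (¬b ∧ e)) ∧ ¬a) ∨ (¬(b ∨ (b ∧ ¬e) ∨ (¬b ∧ e)) ∧ a)   [expand ⊕]
≡ ((b ∨ (b ∧ ¬e) ∨ (¬b ∧ e)) ∧ ¬a) ∨ (¬b ∧ ¬(b ∧ ¬e) ∧ ¬(¬b ∧ e) ∧ a)   [De Morgan]
≡ ((b ∨ (b ∧ ¬e) ∨ (¬b ∧ e)) ∧ ¬a) ∨ (¬b ∧ (¬b ∨ ¬¬e) ∧ ¬(¬b ∧ e) ∧ a)   [De Morgan]
≡ ((b ∨ (b ∧ ¬e) ∨ (¬b ∧ e)) ∧ ¬a) ∨ (¬b ∧ (¬b ∨ e) ∧ ¬(¬b ∧ e) ∧ a)   [double negation]
≡ ((b ∨ (b ∧ ¬e) ∨ (¬b ∧ e)) ∧ ¬a) ∨ (¬b ∧ (¬b ∨ e) ∧ (¬¬b ∨ ¬e) ∧ a)   [De Morgan]
≡ ((b ∨ (b ∧ ¬e) ∨ (¬b ∧ e)) ∧ ¬a) ∨ (¬b ∧ (¬b ∨ e) ∧ (b ∨ ¬e) ∧ a)   [double negation]
≡ (b ∧ ¬a) ∨ (b ∧ ¬e ∧ ¬a) ∨ (¬b ∧ e ∧ ¬a) ∨ (¬b ∧ ¬b ∧ b ∧ a) ∨ (¬b ∧ ¬b ∧ ¬e ∧ a) ∨ (¬b ∧ e ∧ b ∧ a) ∨ (¬b ∧ e ∧ ¬e ∧ a)   [distribute ∧ over ∨]
≡ (b ∧ ¬a) ∨ (¬b ∧ e ∧ ¬a) ∨ (¬b ∧ ¬e ∧ a)   [simplify]

(b ∧ ¬a) ∨ (¬b ∧ e ∧ ¬a) ∨ (¬b ∧ ¬e ∧ a)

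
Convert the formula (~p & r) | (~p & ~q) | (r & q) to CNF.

(~p & r) | (~p & ~q) | (r & q)
≡ (~p | ~p | r) & (~p | ~p | q) & (~p | ~q | r) & (~p | ~q | q) & (r | ~p | r) & (r | ~p | q) & (r | ~q | r) & (r | ~q | q)   [distribute | over &]
≡ (~p | r) & (~p | q) & (r | ~q)   [simplify]

(~p | r) & (~p | q) & (r | ~q)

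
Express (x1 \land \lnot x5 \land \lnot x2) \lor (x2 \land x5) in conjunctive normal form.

(x1 \land \lnot x5 \land \lnot x2) \lor (x2 \land x5)
= (x1 \lor x2) \land (x1 \lor x5) \land (\lnot x5 \lor x2) \land (\lnot x5 \lor x5) \land (\lnot x2 \lor x2) \land (\lnot x2 \lor x5)
= (x1 \lor x2) \land (x1 \lor x5) \land (\lnot x5 \lor x2) \land (\lnot x2 \lor x5)

(x1 \lor x2) \land (x1 \lor x5) \land (\lnot x5 \lor x2) \land (\lnot x2 \lor x5)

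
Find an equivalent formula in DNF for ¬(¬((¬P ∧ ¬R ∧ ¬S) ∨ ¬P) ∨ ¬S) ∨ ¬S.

¬(¬((¬P ∧ ¬R ∧ ¬S) ∨ ¬P) ∨ ¬S) ∨ ¬S
≡ (¬¬((¬P ∧ ¬R ∧ ¬S) ∨ ¬P) ∧ ¬¬S) ∨ ¬S   [De Morgan]
≡ (((¬P ∧ ¬R ∧ ¬S) ∨ ¬P) ∧ ¬¬S) ∨ ¬S   [double negation]
≡ (((¬P ∧ ¬R ∧ ¬S) ∨ ¬P) ∧ S) ∨ ¬S   [double negation]
≡ (¬P ∧ ¬R ∧ ¬S ∧ S) ∨ (¬P ∧ S) ∨ ¬S   [distribute ∧ over ∨]
≡ (¬P ∧ S) ∨ ¬S   [simplify]

(¬P ∧ S) ∨ ¬S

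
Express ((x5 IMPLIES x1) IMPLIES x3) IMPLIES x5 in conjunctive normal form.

((x5 IMPLIES x1) IMPLIES x3) IMPLIES x5
⇔ NOT ((x5 IMPLIES x1) IMPLIES x3) OR x5   [eliminate IMPLIES]
⇔ NOT (NOT (x5 IMPLIES x1) OR x3) OR x5   [eliminate IMPLIES]
⇔ NOT (NOT (NOT x5 OR x1) OR x3) OR x5   [eliminate IMPLIES]
⇔ (NOT NOT (NOT x5 OR x1) AND NOT x3) OR x5   [De Morgan]
⇔ ((NOT x5 OR x1) AND NOT x3) OR x5   [double negation]
⇔ (NOT x5 OR x1 OR x5) AND (NOT x3 OR x5)   [distribute OR over AND]
⇔ NOT x3 OR x5   [simplify]

NOT x3 OR x5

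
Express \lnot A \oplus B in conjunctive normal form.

\lnot A \oplus B
= (\lnot A \lor B) \land \lnot (\lnot A \land B)   — expand \oplus
= (\lnot A \lor B) \land (\lnot \lnot A \lor \lnot B)   — De Morgan
= (\lnot A \lor B) \land (A \lor \lnot B)   — double negation

(\lnot A \lor B) \land (A \lor \lnot B)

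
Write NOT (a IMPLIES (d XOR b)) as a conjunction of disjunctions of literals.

NOT (a IMPLIES (d XOR b))
= NOT (NOT a OR (d XOR b))   [eliminate IMPLIES]
= NOT (NOT a OR ((d OR b) AND NOT (d AND b)))   [expand XOR]
= NOT NOT a AND NOT ((d OR b) AND NOT (d AND b))   [De Morgan]
= a AND NOT ((d OR b) AND NOT (d AND b))   [double negation]
= a AND (NOT (d OR b) OR NOT NOT (d AND b))   [De Morgan]
= a AND ((NOT d AND NOT b) OR NOT NOT (d AND b))   [De Morgan]
= a AND ((NOT d AND NOT b) OR (d AND b))   [double negation]
= a AND (NOT d OR d) AND (NOT d OR b) AND (NOT b OR d) AND (NOT b OR b)   [distribute OR over AND]
= a AND (NOT d OR b) AND (NOT b OR d)   [simplify]

a AND (NOT d OR b) AND (NOT b OR d)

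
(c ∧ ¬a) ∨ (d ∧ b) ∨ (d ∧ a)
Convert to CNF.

(c ∨ d) ∧ (c ∨ b ∨ a) ∧ (¬a ∨ d)

(c ∧ ¬a) ∨ (d ∧ b) ∨ (d ∧ a)
= (c ∨ d ∨ d) ∧ (c ∨ d ∨ a) ∧ (c ∨ b ∨ d) ∧ (c ∨ b ∨ a) ∧ (¬a ∨ d ∨ d) ∧ (¬a ∨ d ∨ a) ∧ (¬a ∨ b ∨ d) ∧ (¬a ∨ b ∨ a)   [distribute ∨ over ∧]
= (c ∨ d) ∧ (c ∨ b ∨ a) ∧ (¬a ∨ d)   [simplify]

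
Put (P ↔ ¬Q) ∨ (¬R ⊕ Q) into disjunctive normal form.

(P ↔ ¬Q) ∨ (¬R ⊕ Q)
⇔ (P → ¬Q) ∧ (¬Q → P) ∨ (¬R ⊕ Q)   [eliminate ↔]
⇔ (¬P ∨ ¬Q) ∧ (¬Q → P) ∨ (¬R ⊕ Q)   [eliminate →]
⇔ (¬P ∨ ¬Q) ∧ (¬¬Q ∨ P) ∨ (¬R ⊕ Q)   [eliminate →]
⇔ (¬P ∨ ¬Q) ∧ (¬¬Q ∨ P) ∨ ¬R ∧ ¬Q ∨ ¬¬R ∧ Q   [expand ⊕]
⇔ (¬P ∨ ¬Q) ∧ (Q ∨ P) ∨ ¬R ∧ ¬Q ∨ ¬¬R ∧ Q   [double negation]
⇔ (¬P ∨ ¬Q) ∧ (Q ∨ P) ∨ ¬R ∧ ¬Q ∨ R ∧ Q   [double negation]
⇔ ¬P ∧ Q ∨ ¬P ∧ P ∨ ¬Q ∧ Q ∨ ¬Q ∧ P ∨ ¬R ∧ ¬Q ∨ R ∧ Q   [distribute ∧ over ∨]
⇔ ¬P ∧ Q ∨ ¬Q ∧ P ∨ ¬R ∧ ¬Q ∨ R ∧ Q   [simplify]

¬P ∧ Q ∨ ¬Q ∧ P ∨ ¬R ∧ ¬Q ∨ R ∧ Q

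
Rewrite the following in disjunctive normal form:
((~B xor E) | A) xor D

((~B xor E) | A) xor D
= (((~B xor E) | A) & ~D) | (~((~B xor E) | A) & D)
= (((~B & ~E) | (~~B & E) | A) & ~D) | (~((~B xor E) | A) & D)
= (((~B & ~E) | (~~B & E) | A) & ~D) | (~((~B & ~E) | (~~B & E) | A) & D)
= (((~B & ~E) | (B & E) | A) & ~D) | (~((~B & ~E) | (~~B & E) | A) & D)
= (((~B & ~E) | (B & E) | A) & ~D) | (~(~B & ~E) & ~(~~B & E) & ~A & D)
= (((~B & ~E) | (B & E) | A) & ~D) | ((~~B | ~~E) & ~(~~B & E) & ~A & D)
= (((~B & ~E) | (B & E) | A) & ~D) | ((B | ~~E) & ~(~~B & E) & ~A & D)
= (((~B & ~E) | (B & E) | A) & ~D) | ((B | E) & ~(~~B & E) & ~A & D)
= (((~B & ~E) | (B & E) | A) & ~D) | ((B | E) & (~~~B | ~E) & ~A & D)
= (((~B & ~E) | (B & E) | A) & ~D) | ((B | E) & (~B | ~E) & ~A & D)
= (~B & ~E & ~D) | (B & E & ~D) | (A & ~D) | (B & ~B & ~A & D) | (B & ~E & ~A & D) | (E & ~B & ~A & D) | (E & ~E & ~A & D)
= (~B & ~E & ~D) | (B & E & ~D) | (A & ~D) | (B & ~E & ~A & D) | (E & ~B & ~A & D)

(~B & ~E & ~D) | (B & E & ~D) | (A & ~D) | (B & ~E & ~A & D) | (E & ~B & ~A & D)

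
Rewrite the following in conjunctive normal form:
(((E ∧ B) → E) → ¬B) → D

B ∨ D

(((E ∧ B) → E) → ¬B) → D
≡ ¬(((E ∧ B) → E) → ¬B) ∨ D   [eliminate →]
≡ ¬(¬((E ∧ B) → E) ∨ ¬B) ∨ D   [eliminate →]
≡ ¬(¬(¬(E ∧ B) ∨ E) ∨ ¬B) ∨ D   [eliminate →]
≡ (¬¬(¬(E ∧ B) ∨ E) ∧ ¬¬B) ∨ D   [De Morgan]
≡ ((¬(E ∧ B) ∨ E) ∧ ¬¬B) ∨ D   [double negation]
≡ ((¬E ∨ ¬B ∨ E) ∧ ¬¬B) ∨ D   [De Morgan]
≡ ((¬E ∨ ¬B ∨ E) ∧ B) ∨ D   [double negation]
≡ (¬E ∨ ¬B ∨ E ∨ D) ∧ (B ∨ D)   [distribute ∨ over ∧]
≡ B ∨ D   [simplify]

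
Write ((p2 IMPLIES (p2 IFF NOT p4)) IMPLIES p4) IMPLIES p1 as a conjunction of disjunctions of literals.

((p2 IMPLIES (p2 IFF NOT p4)) IMPLIES p4) IMPLIES p1
= NOT ((p2 IMPLIES (p2 IFF NOT p4)) IMPLIES p4) OR p1   [eliminate IMPLIES]
= NOT (NOT (p2 IMPLIES (p2 IFF NOT p4)) OR p4) OR p1   [eliminate IMPLIES]
= NOT (NOT (NOT p2 OR (p2 IFF NOT p4)) OR p4) OR p1   [eliminate IMPLIES]
= NOT (NOT (NOT p2 OR ((p2 IMPLIES NOT p4) AND (NOT p4 IMPLIES p2))) OR p4) OR p1   [eliminate IFF]
= NOT (NOT (NOT p2 OR ((NOT p2 OR NOT p4) AND (NOT p4 IMPLIES p2))) OR p4) OR p1   [eliminate IMPLIES]
= NOT (NOT (NOT p2 OR ((NOT p2 OR NOT p4) AND (NOT NOT p4 OR p2))) OR p4) OR p1   [eliminate IMPLIES]
= (NOT NOT (NOT p2 OR ((NOT p2 OR NOT p4) AND (NOT NOT p4 OR p2))) AND NOT p4) OR p1   [De Morgan]
= ((NOT p2 OR ((NOT p2 OR NOT p4) AND (NOT NOT p4 OR p2))) AND NOT p4) OR p1   [double negation]
= ((NOT p2 OR ((NOT p2 OR NOT p4) AND (p4 OR p2))) AND NOT p4) OR p1   [double negation]
= (NOT p2 OR NOT p2 OR NOT p4 OR p1) AND (NOT p2 OR p4 OR p2 OR p1) AND (NOT p4 OR p1)   [distribute OR over AND]
= NOT p4 OR p1   [simplify]

NOT p4 OR p1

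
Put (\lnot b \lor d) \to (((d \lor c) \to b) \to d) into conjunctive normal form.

b \lor d \lor c

(\lnot b \lor d) \to (((d \lor c) \to b) \to d)
⇔ \lnot (\lnot b \lor d) \lor (((d \lor c) \to b) \to d)   — eliminate \to
⇔ \lnot (\lnot b \lor d) \lor \lnot ((d \lor c) \to b) \lor d   — eliminate \to
⇔ \lnot (\lnot b \lor d) \lor \lnot (\lnot (d \lor c) \lor b) \lor d   — eliminate \to
⇔ (\lnot \lnot b \land \lnot d) \lor \lnot (\lnot (d \lor c) \lor b) \lor d   — De Morgan
⇔ (b \land \lnot d) \lor \lnot (\lnot (d \lor c) \lor b) \lor d   — double negation
⇔ (b \land \lnot d) \lor (\lnot \lnot (d \lor c) \land \lnot b) \lor d   — De Morgan
⇔ (b \land \lnot d) \lor ((d \lor c) \land \lnot b) \lor d   — double negation
⇔ (b \lor d \lor c \lor d) \land (b \lor \lnot b \lor d) \land (\lnot d \lor d \lor c \lor d) \land (\lnot d \lor \lnot b \lor d)   — distribute \lor over \land
⇔ b \lor d \lor c   — simplify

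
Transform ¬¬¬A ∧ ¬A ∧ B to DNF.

¬A ∧ B

¬¬¬A ∧ ¬A ∧ B
= ¬A ∧ ¬A ∧ B   — double negation
= ¬A ∧ B   — simplify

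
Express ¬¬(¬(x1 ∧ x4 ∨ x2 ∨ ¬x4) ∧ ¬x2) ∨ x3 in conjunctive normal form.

(¬x1 ∨ ¬x4 ∨ x3) ∧ (¬x2 ∨ x3) ∧ (x4 ∨ x3)

¬¬(¬(x1 ∧ x4 ∨ x2 ∨ ¬x4) ∧ ¬x2) ∨ x3
≡ ¬(x1 ∧ x4 ∨ x2 ∨ ¬x4) ∧ ¬x2 ∨ x3   [double negation]
≡ ¬(x1 ∧ x4) ∧ ¬x2 ∧ ¬¬x4 ∧ ¬x2 ∨ x3   [De Morgan]
≡ (¬x1 ∨ ¬x4) ∧ ¬x2 ∧ ¬¬x4 ∧ ¬x2 ∨ x3   [De Morgan]
≡ (¬x1 ∨ ¬x4) ∧ ¬x2 ∧ x4 ∧ ¬x2 ∨ x3   [double negation]
≡ (¬x1 ∨ ¬x4 ∨ x3) ∧ (¬x2 ∨ x3) ∧ (x4 ∨ x3) ∧ (¬x2 ∨ x3)   [distribute ∨ over ∧]
≡ (¬x1 ∨ ¬x4 ∨ x3) ∧ (¬x2 ∨ x3) ∧ (x4 ∨ x3)   [simplify]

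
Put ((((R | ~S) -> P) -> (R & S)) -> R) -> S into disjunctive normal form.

((((R | ~S) -> P) -> (R & S)) -> R) -> S
= ~((((R | ~S) -> P) -> (R & S)) -> R) | S   (eliminate ->)
= ~(~(((R | ~S) -> P) -> (R & S)) | R) | S   (eliminate ->)
= ~(~(~((R | ~S) -> P) | (R & S)) | R) | S   (eliminate ->)
= ~(~(~(~(R | ~S) | P) | (R & S)) | R) | S   (eliminate ->)
= (~~(~(~(R | ~S) | P) | (R & S)) & ~R) | S   (De Morgan)
= ((~(~(R | ~S) | P) | (R & S)) & ~R) | S   (double negation)
= (((~~(R | ~S) & ~P) | (R & S)) & ~R) | S   (De Morgan)
= ((((R | ~S) & ~P) | (R & S)) & ~R) | S   (double negation)
= (R & ~P & ~R) | (~S & ~P & ~R) | (R & S & ~R) | S   (distribute & over |)
= (~S & ~P & ~R) | S   (simplify)

(~S & ~P & ~R) | S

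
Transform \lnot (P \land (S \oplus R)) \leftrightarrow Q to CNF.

\lnot (P \land (S \oplus R)) \leftrightarrow Q
≡ (\lnot (P \land (S \oplus R)) \to Q) \land (Q \to \lnot (P \land (S \oplus R)))   [eliminate \leftrightarrow]
≡ (\lnot \lnot (P \land (S \oplus R)) \lor Q) \land (Q \to \lnot (P \land (S \oplus R)))   [eliminate \to]
≡ (\lnot \lnot (P \land (S \lor R) \land \lnot (S \land R)) \lor Q) \land (Q \to \lnot (P \land (S \oplus R)))   [expand \oplus]
≡ (\lnot \lnot (P \land (S \lor R) \land \lnot (S \land R)) \lor Q) \land (\lnot Q \lor \lnot (P \land (S \oplus R)))   [eliminate \to]
≡ (\lnot \lnot (P \land (S \lor R) \land \lnot (S \land R)) \lor Q) \land (\lnot Q \lor \lnot (P \land (S \lor R) \land \lnot (S \land R)))   [expand \oplus]
≡ (P \land (S \lor R) \land \lnot (S \land R) \lor Q) \land (\lnot Q \lor \lnot (P \land (S \lor R) \land \lnot (S \land R)))   [double negation]
≡ (P \land (S \lor R) \land (\lnot S \lor \lnot R) \lor Q) \land (\lnot Q \lor \lnot (P \land (S \lor R) \land \lnot (S \land R)))   [De Morgan]
≡ (P \land (S \lor R) \land (\lnot S \lor \lnot R) \lor Q) \land (\lnot Q \lor \lnot P \lor \lnot (S \lor R) \lor \lnot \lnot (S \land R))   [De Morgan]
≡ (P \land (S \lor R) \land (\lnot S \lor \lnot R) \lor Q) \land (\lnot Q \lor \lnot P \lor \lnot S \land \lnot R \lor \lnot \lnot (S \land R))   [De Morgan]
≡ (P \land (S \lor R) \land (\lnot S \lor \lnot R) \lor Q) \land (\lnot Q \lor \lnot P \lor \lnot S \land \lnot R \lor S \land R)   [double negation]
≡ (P \lor Q) \land (S \lor R \lor Q) \land (\lnot S \lor \lnot R \lor Q) \land (\lnot Q \lor \lnot P \lor \lnot S \lor S) \land (\lnot Q \lor \lnot P \lor \lnot S \lor R) \land (\lnot Q \lor \lnot P \lor \lnot R \lor S) \land (\lnot Q \lor \lnot P \lor \lnot R \lor R)   [distribute \lor over \land]
≡ (P \lor Q) \land (S \lor R \lor Q) \land (\lnot S \lor \lnot R \lor Q) \land (\lnot Q \lor \lnot P \lor \lnot S \lor R) \land (\lnot Q \lor \lnot P \lor \lnot R \lor S)   [simplify]

(P \lor Q) \land (S \lor R \lor Q) \land (\lnot S \lor \lnot R \lor Q) \land (\lnot Q \lor \lnot P \lor \lnot S \lor R) \land (\lnot Q \lor \lnot P \lor \lnot R \lor S)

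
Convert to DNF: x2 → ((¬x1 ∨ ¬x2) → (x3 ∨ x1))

x2 → ((¬x1 ∨ ¬x2) → (x3 ∨ x1))
≡ ¬x2 ∨ ((¬x1 ∨ ¬x2) → (x3 ∨ x1))   (eliminate →)
≡ ¬x2 ∨ ¬(¬x1 ∨ ¬x2) ∨ x3 ∨ x1   (eliminate →)
≡ ¬x2 ∨ (¬¬x1 ∧ ¬¬x2) ∨ x3 ∨ x1   (De Morgan)
≡ ¬x2 ∨ (x1 ∧ ¬¬x2) ∨ x3 ∨ x1   (double negation)
≡ ¬x2 ∨ (x1 ∧ x2) ∨ x3 ∨ x1   (double negation)
≡ ¬x2 ∨ x3 ∨ x1   (simplify)

¬x2 ∨ x3 ∨ x1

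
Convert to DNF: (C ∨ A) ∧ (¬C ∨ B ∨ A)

(C ∧ B) ∨ A

(C ∨ A) ∧ (¬C ∨ B ∨ A)
⇔ (C ∧ ¬C) ∨ (C ∧ B) ∨ (C ∧ A) ∨ (A ∧ ¬C) ∨ (A ∧ B) ∨ (A ∧ A)   [distribute ∧ over ∨]
⇔ (C ∧ B) ∨ A   [simplify]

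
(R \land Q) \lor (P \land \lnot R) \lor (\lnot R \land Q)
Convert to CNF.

(R \land Q) \lor (P \land \lnot R) \lor (\lnot R \land Q)
= (R \lor P \lor \lnot R) \land (R \lor P \lor Q) \land (R \lor \lnot R \lor \lnot R) \land (R \lor \lnot R \lor Q) \land (Q \lor P \lor \lnot R) \land (Q \lor P \lor Q) \land (Q \lor \lnot R \lor \lnot R) \land (Q \lor \lnot R \lor Q)   [distribute \lor over \land]
= (Q \lor P) \land (Q \lor \lnot R)   [simplify]

(Q \lor P) \land (Q \lor \lnot R)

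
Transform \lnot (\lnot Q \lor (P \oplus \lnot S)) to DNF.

\lnot (\lnot Q \lor (P \oplus \lnot S))
= \lnot (\lnot Q \lor (P \land \lnot \lnot S) \lor (\lnot P \land \lnot S))   [expand \oplus]
= \lnot \lnot Q \land \lnot (P \land \lnot \lnot S) \land \lnot (\lnot P \land \lnot S)   [De Morgan]
= Q \land \lnot (P \land \lnot \lnot S) \land \lnot (\lnot P \land \lnot S)   [double negation]
= Q \land (\lnot P \lor \lnot \lnot \lnot S) \land \lnot (\lnot P \land \lnot S)   [De Morgan]
= Q \land (\lnot P \lor \lnot S) \land \lnot (\lnot P \land \lnot S)   [double negation]
= Q \land (\lnot P \lor \lnot S) \land (\lnot \lnot P \lor \lnot \lnot S)   [De Morgan]
= Q \land (\lnot P \lor \lnot S) \land (P \lor \lnot \lnot S)   [double negation]
= Q \land (\lnot P \lor \lnot S) \land (P \lor S)   [double negation]
= (Q \land \lnot P \land P) \lor (Q \land \lnot P \land S) \lor (Q \land \lnot S \land P) \lor (Q \land \lnot S \land S)   [distribute \land over \lor]
= (Q \land \lnot P \land S) \lor (Q \land \lnot S \land P)   [simplify]

(Q \land \lnot P \land S) \lor (Q \land \lnot S \land P)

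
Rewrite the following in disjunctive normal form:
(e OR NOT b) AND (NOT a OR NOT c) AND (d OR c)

(e AND NOT a AND d) OR (e AND NOT a AND c) OR (e AND NOT c AND d) OR (NOT b AND NOT a AND d) OR (NOT b AND NOT a AND c) OR (NOT b AND NOT c AND d)

(e OR NOT b) AND (NOT a OR NOT c) AND (d OR c)
≡ (e AND NOT a AND d) OR (e AND NOT a AND c) OR (e AND NOT c AND d) OR (e AND NOT c AND c) OR (NOT b AND NOT a AND d) OR (NOT b AND NOT a AND c) OR (NOT b AND NOT c AND d) OR (NOT b AND NOT c AND c)   [distribute AND over OR]
≡ (e AND NOT a AND d) OR (e AND NOT a AND c) OR (e AND NOT c AND d) OR (NOT b AND NOT a AND d) OR (NOT b AND NOT a AND c) OR (NOT b AND NOT c AND d)   [simplify]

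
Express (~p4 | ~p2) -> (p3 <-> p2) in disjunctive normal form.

(~p4 | ~p2) -> (p3 <-> p2)
⇔ ~(~p4 | ~p2) | (p3 <-> p2)   [eliminate ->]
⇔ ~(~p4 | ~p2) | ((p3 -> p2) & (p2 -> p3))   [eliminate <->]
⇔ ~(~p4 | ~p2) | ((~p3 | p2) & (p2 -> p3))   [eliminate ->]
⇔ ~(~p4 | ~p2) | ((~p3 | p2) & (~p2 | p3))   [eliminate ->]
⇔ (~~p4 & ~~p2) | ((~p3 | p2) & (~p2 | p3))   [De Morgan]
⇔ (p4 & ~~p2) | ((~p3 | p2) & (~p2 | p3))   [double negation]
⇔ (p4 & p2) | ((~p3 | p2) & (~p2 | p3))   [double negation]
⇔ (p4 & p2) | (~p3 & ~p2) | (~p3 & p3) | (p2 & ~p2) | (p2 & p3)   [distribute & over |]
⇔ (p4 & p2) | (~p3 & ~p2) | (p2 & p3)   [simplify]

(p4 & p2) | (~p3 & ~p2) | (p2 & p3)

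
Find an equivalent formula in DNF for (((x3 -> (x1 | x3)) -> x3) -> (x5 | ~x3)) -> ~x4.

(x3 & ~x5) | ~x4

(((x3 -> (x1 | x3)) -> x3) -> (x5 | ~x3)) -> ~x4
= ~(((x3 -> (x1 | x3)) -> x3) -> (x5 | ~x3)) | ~x4
= ~(~((x3 -> (x1 | x3)) -> x3) | x5 | ~x3) | ~x4
= ~(~(~(x3 -> (x1 | x3)) | x3) | x5 | ~x3) | ~x4
= ~(~(~(~x3 | x1 | x3) | x3) | x5 | ~x3) | ~x4
= (~~(~(~x3 | x1 | x3) | x3) & ~x5 & ~~x3) | ~x4
= ((~(~x3 | x1 | x3) | x3) & ~x5 & ~~x3) | ~x4
= (((~~x3 & ~x1 & ~x3) | x3) & ~x5 & ~~x3) | ~x4
= (((x3 & ~x1 & ~x3) | x3) & ~x5 & ~~x3) | ~x4
= (((x3 & ~x1 & ~x3) | x3) & ~x5 & x3) | ~x4
= (x3 & ~x1 & ~x3 & ~x5 & x3) | (x3 & ~x5 & x3) | ~x4
= (x3 & ~x5) | ~x4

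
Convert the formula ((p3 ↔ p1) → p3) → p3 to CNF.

((p3 ↔ p1) → p3) → p3
≡ ¬((p3 ↔ p1) → p3) ∨ p3   [eliminate →]
≡ ¬(¬(p3 ↔ p1) ∨ p3) ∨ p3   [eliminate →]
≡ ¬(¬((p3 → p1) ∧ (p1 → p3)) ∨ p3) ∨ p3   [eliminate ↔]
≡ ¬(¬((¬p3 ∨ p1) ∧ (p1 → p3)) ∨ p3) ∨ p3   [eliminate →]
≡ ¬(¬((¬p3 ∨ p1) ∧ (¬p1 ∨ p3)) ∨ p3) ∨ p3   [eliminate →]
≡ (¬¬((¬p3 ∨ p1) ∧ (¬p1 ∨ p3)) ∧ ¬p3) ∨ p3   [De Morgan]
≡ ((¬p3 ∨ p1) ∧ (¬p1 ∨ p3) ∧ ¬p3) ∨ p3   [double negation]
≡ (¬p3 ∨ p1 ∨ p3) ∧ (¬p1 ∨ p3 ∨ p3) ∧ (¬p3 ∨ p3)   [distribute ∨ over ∧]
≡ ¬p1 ∨ p3   [simplify]

¬p1 ∨ p3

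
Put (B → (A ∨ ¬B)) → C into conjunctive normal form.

(B → (A ∨ ¬B)) → C
≡ ¬(B → (A ∨ ¬B)) ∨ C   [eliminate →]
≡ ¬(¬B ∨ A ∨ ¬B) ∨ C   [eliminate →]
≡ (¬¬B ∧ ¬A ∧ ¬¬B) ∨ C   [De Morgan]
≡ (B ∧ ¬A ∧ ¬¬B) ∨ C   [double negation]
≡ (B ∧ ¬A ∧ B) ∨ C   [double negation]
≡ (B ∨ C) ∧ (¬A ∨ C) ∧ (B ∨ C)   [distribute ∨ over ∧]
≡ (B ∨ C) ∧ (¬A ∨ C)   [simplify]

(B ∨ C) ∧ (¬A ∨ C)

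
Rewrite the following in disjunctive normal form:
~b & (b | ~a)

~b & ~a

~b & (b | ~a)
≡ (~b & b) | (~b & ~a)   [distribute & over |]
≡ ~b & ~a   [simplify]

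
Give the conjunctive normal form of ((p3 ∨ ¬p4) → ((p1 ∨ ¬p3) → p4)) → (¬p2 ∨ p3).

p3 ∨ ¬p4 ∨ ¬p2

((p3 ∨ ¬p4) → ((p1 ∨ ¬p3) → p4)) → (¬p2 ∨ p3)
≡ ¬((p3 ∨ ¬p4) → ((p1 ∨ ¬p3) → p4)) ∨ ¬p2 ∨ p3   [eliminate →]
≡ ¬(¬(p3 ∨ ¬p4) ∨ ((p1 ∨ ¬p3) → p4)) ∨ ¬p2 ∨ p3   [eliminate →]
≡ ¬(¬(p3 ∨ ¬p4) ∨ ¬(p1 ∨ ¬p3) ∨ p4) ∨ ¬p2 ∨ p3   [eliminate →]
≡ (¬¬(p3 ∨ ¬p4) ∧ ¬¬(p1 ∨ ¬p3) ∧ ¬p4) ∨ ¬p2 ∨ p3   [De Morgan]
≡ ((p3 ∨ ¬p4) ∧ ¬¬(p1 ∨ ¬p3) ∧ ¬p4) ∨ ¬p2 ∨ p3   [double negation]
≡ ((p3 ∨ ¬p4) ∧ (p1 ∨ ¬p3) ∧ ¬p4) ∨ ¬p2 ∨ p3   [double negation]
≡ (p3 ∨ ¬p4 ∨ ¬p2 ∨ p3) ∧ (p1 ∨ ¬p3 ∨ ¬p2 ∨ p3) ∧ (¬p4 ∨ ¬p2 ∨ p3)   [distribute ∨ over ∧]
≡ p3 ∨ ¬p4 ∨ ¬p2   [simplify]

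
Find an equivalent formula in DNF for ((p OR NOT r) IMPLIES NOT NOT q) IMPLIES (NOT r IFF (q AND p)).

((p OR NOT r) IMPLIES NOT NOT q) IMPLIES (NOT r IFF (q AND p))
≡ NOT ((p OR NOT r) IMPLIES NOT NOT q) OR (NOT r IFF (q AND p))   — eliminate IMPLIES
≡ NOT (NOT (p OR NOT r) OR NOT NOT q) OR (NOT r IFF (q AND p))   — eliminate IMPLIES
≡ NOT (NOT (p OR NOT r) OR NOT NOT q) OR ((NOT r IMPLIES (q AND p)) AND ((q AND p) IMPLIES NOT r))   — eliminate IFF
≡ NOT (NOT (p OR NOT r) OR NOT NOT q) OR ((NOT NOT r OR (q AND p)) AND ((q AND p) IMPLIES NOT r))   — eliminate IMPLIES
≡ NOT (NOT (p OR NOT r) OR NOT NOT q) OR ((NOT NOT r OR (q AND p)) AND (NOT (q AND p) OR NOT r))   — eliminate IMPLIES
≡ (NOT NOT (p OR NOT r) AND NOT NOT NOT q) OR ((NOT NOT r OR (q AND p)) AND (NOT (q AND p) OR NOT r))   — De Morgan
≡ ((p OR NOT r) AND NOT NOT NOT q) OR ((NOT NOT r OR (q AND p)) AND (NOT (q AND p) OR NOT r))   — double negation
≡ ((p OR NOT r) AND NOT q) OR ((NOT NOT r OR (q AND p)) AND (NOT (q AND p) OR NOT r))   — double negation
≡ ((p OR NOT r) AND NOT q) OR ((r OR (q AND p)) AND (NOT (q AND p) OR NOT r))   — double negation
≡ ((p OR NOT r) AND NOT q) OR ((r OR (q AND p)) AND (NOT q OR NOT p OR NOT r))   — De Morgan
≡ (p AND NOT q) OR (NOT r AND NOT q) OR (r AND NOT q) OR (r AND NOT p) OR (r AND NOT r) OR (q AND p AND NOT q) OR (q AND p AND NOT p) OR (q AND p AND NOT r)   — distribute AND over OR
≡ (p AND NOT q) OR (NOT r AND NOT q) OR (r AND NOT q) OR (r AND NOT p) OR (q AND p AND NOT r)   — simplify

(p AND NOT q) OR (NOT r AND NOT q) OR (r AND NOT q) OR (r AND NOT p) OR (q AND p AND NOT r)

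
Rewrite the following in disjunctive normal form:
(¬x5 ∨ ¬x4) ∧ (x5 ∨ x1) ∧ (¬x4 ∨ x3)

(¬x5 ∨ ¬x4) ∧ (x5 ∨ x1) ∧ (¬x4 ∨ x3)
⇔ ¬x5 ∧ x5 ∧ ¬x4 ∨ ¬x5 ∧ x5 ∧ x3 ∨ ¬x5 ∧ x1 ∧ ¬x4 ∨ ¬x5 ∧ x1 ∧ x3 ∨ ¬x4 ∧ x5 ∧ ¬x4 ∨ ¬x4 ∧ x5 ∧ x3 ∨ ¬x4 ∧ x1 ∧ ¬x4 ∨ ¬x4 ∧ x1 ∧ x3   — distribute ∧ over ∨
⇔ ¬x5 ∧ x1 ∧ x3 ∨ ¬x4 ∧ x5 ∨ ¬x4 ∧ x1   — simplify

¬x5 ∧ x1 ∧ x3 ∨ ¬x4 ∧ x5 ∨ ¬x4 ∧ x1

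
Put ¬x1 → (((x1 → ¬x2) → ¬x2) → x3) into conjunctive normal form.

x1 ∨ x2 ∨ x3

¬x1 → (((x1 → ¬x2) → ¬x2) → x3)
≡ ¬¬x1 ∨ (((x1 → ¬x2) → ¬x2) → x3)
≡ ¬¬x1 ∨ ¬((x1 → ¬x2) → ¬x2) ∨ x3
≡ ¬¬x1 ∨ ¬(¬(x1 → ¬x2) ∨ ¬x2) ∨ x3
≡ ¬¬x1 ∨ ¬(¬(¬x1 ∨ ¬x2) ∨ ¬x2) ∨ x3
≡ x1 ∨ ¬(¬(¬x1 ∨ ¬x2) ∨ ¬x2) ∨ x3
≡ x1 ∨ (¬¬(¬x1 ∨ ¬x2) ∧ ¬¬x2) ∨ x3
≡ x1 ∨ ((¬x1 ∨ ¬x2) ∧ ¬¬x2) ∨ x3
≡ x1 ∨ ((¬x1 ∨ ¬x2) ∧ x2) ∨ x3
≡ (x1 ∨ ¬x1 ∨ ¬x2 ∨ x3) ∧ (x1 ∨ x2 ∨ x3)
≡ x1 ∨ x2 ∨ x3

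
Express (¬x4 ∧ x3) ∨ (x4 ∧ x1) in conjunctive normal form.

(¬x4 ∧ x3) ∨ (x4 ∧ x1)
≡ (¬x4 ∨ x4) ∧ (¬x4 ∨ x1) ∧ (x3 ∨ x4) ∧ (x3 ∨ x1)   [distribute ∨ over ∧]
≡ (¬x4 ∨ x1) ∧ (x3 ∨ x4) ∧ (x3 ∨ x1)   [simplify]

(¬x4 ∨ x1) ∧ (x3 ∨ x4) ∧ (x3 ∨ x1)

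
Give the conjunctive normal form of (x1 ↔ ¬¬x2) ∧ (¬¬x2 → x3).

(x1 ↔ ¬¬x2) ∧ (¬¬x2 → x3)
= (x1 → ¬¬x2) ∧ (¬¬x2 → x1) ∧ (¬¬x2 → x3)   — eliminate ↔
= (¬x1 ∨ ¬¬x2) ∧ (¬¬x2 → x1) ∧ (¬¬x2 → x3)   — eliminate →
= (¬x1 ∨ ¬¬x2) ∧ (¬¬¬x2 ∨ x1) ∧ (¬¬x2 → x3)   — eliminate →
= (¬x1 ∨ ¬¬x2) ∧ (¬¬¬x2 ∨ x1) ∧ (¬¬¬x2 ∨ x3)   — eliminate →
= (¬x1 ∨ x2) ∧ (¬¬¬x2 ∨ x1) ∧ (¬¬¬x2 ∨ x3)   — double negation
= (¬x1 ∨ x2) ∧ (¬x2 ∨ x1) ∧ (¬¬¬x2 ∨ x3)   — double negation
= (¬x1 ∨ x2) ∧ (¬x2 ∨ x1) ∧ (¬x2 ∨ x3)   — double negation

(¬x1 ∨ x2) ∧ (¬x2 ∨ x1) ∧ (¬x2 ∨ x3)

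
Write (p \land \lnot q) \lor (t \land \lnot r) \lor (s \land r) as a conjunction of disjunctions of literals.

(p \land \lnot q) \lor (t \land \lnot r) \lor (s \land r)
≡ (p \lor t \lor s) \land (p \lor t \lor r) \land (p \lor \lnot r \lor s) \land (p \lor \lnot r \lor r) \land (\lnot q \lor t \lor s) \land (\lnot q \lor t \lor r) \land (\lnot q \lor \lnot r \lor s) \land (\lnot q \lor \lnot r \lor r)   [distribute \lor over \land]
≡ (p \lor t \lor s) \land (p \lor t \lor r) \land (p \lor \lnot r \lor s) \land (\lnot q \lor t \lor s) \land (\lnot q \lor t \lor r) \land (\lnot q \lor \lnot r \lor s)   [simplify]

(p \lor t \lor s) \land (p \lor t \lor r) \land (p \lor \lnot r \lor s) \land (\lnot q \lor t \lor s) \land (\lnot q \lor t \lor r) \land (\lnot q \lor \lnot r \lor s)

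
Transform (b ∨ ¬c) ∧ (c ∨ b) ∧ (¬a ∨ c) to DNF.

(b ∨ ¬c) ∧ (c ∨ b) ∧ (¬a ∨ c)
= (b ∧ c ∧ ¬a) ∨ (b ∧ c ∧ c) ∨ (b ∧ b ∧ ¬a) ∨ (b ∧ b ∧ c) ∨ (¬c ∧ c ∧ ¬a) ∨ (¬c ∧ c ∧ c) ∨ (¬c ∧ b ∧ ¬a) ∨ (¬c ∧ b ∧ c)
= (b ∧ c) ∨ (b ∧ ¬a)

(b ∧ c) ∨ (b ∧ ¬a)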